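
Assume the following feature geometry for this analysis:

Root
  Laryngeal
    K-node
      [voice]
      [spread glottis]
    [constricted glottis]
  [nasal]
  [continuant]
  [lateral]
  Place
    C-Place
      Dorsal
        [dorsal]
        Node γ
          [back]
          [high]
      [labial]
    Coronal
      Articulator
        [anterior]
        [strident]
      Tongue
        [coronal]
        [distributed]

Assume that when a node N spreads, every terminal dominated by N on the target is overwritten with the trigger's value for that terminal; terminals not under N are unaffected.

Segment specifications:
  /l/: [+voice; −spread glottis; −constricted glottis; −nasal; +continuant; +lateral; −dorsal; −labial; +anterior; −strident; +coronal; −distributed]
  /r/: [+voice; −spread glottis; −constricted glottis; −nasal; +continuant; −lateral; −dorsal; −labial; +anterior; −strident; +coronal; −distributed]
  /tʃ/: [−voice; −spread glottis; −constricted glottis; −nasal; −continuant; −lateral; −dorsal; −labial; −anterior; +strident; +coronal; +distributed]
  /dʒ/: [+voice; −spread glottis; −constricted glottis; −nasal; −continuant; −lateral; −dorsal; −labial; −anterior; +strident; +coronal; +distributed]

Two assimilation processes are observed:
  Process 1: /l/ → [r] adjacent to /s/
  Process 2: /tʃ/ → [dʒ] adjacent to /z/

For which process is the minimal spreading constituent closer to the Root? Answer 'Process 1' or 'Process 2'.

Process 1

Process 1 alters [lateral]; the lowest dominating node is [lateral] (depth 1 from Root).
In Process 2, [voice] changes, so the minimal spreading node is [voice] at depth 3.
[lateral] (depth 1) sits above [voice] (depth 3), making Process 1 the one with the higher spreading node.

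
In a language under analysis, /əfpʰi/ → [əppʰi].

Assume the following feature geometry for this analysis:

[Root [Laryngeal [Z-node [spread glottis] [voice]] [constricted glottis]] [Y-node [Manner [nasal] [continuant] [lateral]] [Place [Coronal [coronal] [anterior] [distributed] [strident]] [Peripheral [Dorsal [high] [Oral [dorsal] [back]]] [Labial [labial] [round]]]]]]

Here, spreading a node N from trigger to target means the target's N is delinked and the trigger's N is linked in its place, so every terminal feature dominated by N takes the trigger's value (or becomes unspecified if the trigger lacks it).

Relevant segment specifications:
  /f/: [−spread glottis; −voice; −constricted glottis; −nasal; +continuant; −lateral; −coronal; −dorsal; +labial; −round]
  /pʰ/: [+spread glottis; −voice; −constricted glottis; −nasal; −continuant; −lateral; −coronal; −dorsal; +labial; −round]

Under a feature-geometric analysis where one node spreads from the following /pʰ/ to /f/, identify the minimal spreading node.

[continuant]

The alternation /f/ → [p] changes [continuant] and nothing else.
With a single altered terminal, the smallest constituent that could spread is that terminal — [continuant].
[spread glottis] stays as in /f/ although /pʰ/ differs there, so no node dominating it spread; among the remaining candidates [continuant] is the lowest that derives the output.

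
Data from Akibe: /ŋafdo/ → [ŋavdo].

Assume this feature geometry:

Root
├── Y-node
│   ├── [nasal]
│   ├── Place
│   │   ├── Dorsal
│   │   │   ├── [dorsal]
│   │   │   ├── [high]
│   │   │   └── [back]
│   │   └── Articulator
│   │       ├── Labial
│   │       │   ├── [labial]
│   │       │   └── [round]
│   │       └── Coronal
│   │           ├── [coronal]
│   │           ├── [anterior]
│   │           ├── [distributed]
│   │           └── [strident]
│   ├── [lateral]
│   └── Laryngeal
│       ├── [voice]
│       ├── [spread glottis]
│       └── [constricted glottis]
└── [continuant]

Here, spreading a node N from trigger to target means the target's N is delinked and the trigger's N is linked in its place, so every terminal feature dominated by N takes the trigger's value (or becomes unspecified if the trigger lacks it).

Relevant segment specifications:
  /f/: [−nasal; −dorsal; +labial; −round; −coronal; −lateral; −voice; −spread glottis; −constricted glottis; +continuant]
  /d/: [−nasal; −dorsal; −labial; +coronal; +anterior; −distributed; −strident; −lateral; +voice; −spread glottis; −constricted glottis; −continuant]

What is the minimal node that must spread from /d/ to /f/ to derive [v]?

Comparing /f/ with its surface form [v], the only feature that changes is [voice].
Only a single terminal changes, and /d/ supplies the new value, so [voice] itself is the minimal spreading constituent.
[continuant], [labial] stay as in /f/ although /d/ differs there, so no node dominating them spread; among the remaining candidates [voice] is the lowest that derives the output.

[voice]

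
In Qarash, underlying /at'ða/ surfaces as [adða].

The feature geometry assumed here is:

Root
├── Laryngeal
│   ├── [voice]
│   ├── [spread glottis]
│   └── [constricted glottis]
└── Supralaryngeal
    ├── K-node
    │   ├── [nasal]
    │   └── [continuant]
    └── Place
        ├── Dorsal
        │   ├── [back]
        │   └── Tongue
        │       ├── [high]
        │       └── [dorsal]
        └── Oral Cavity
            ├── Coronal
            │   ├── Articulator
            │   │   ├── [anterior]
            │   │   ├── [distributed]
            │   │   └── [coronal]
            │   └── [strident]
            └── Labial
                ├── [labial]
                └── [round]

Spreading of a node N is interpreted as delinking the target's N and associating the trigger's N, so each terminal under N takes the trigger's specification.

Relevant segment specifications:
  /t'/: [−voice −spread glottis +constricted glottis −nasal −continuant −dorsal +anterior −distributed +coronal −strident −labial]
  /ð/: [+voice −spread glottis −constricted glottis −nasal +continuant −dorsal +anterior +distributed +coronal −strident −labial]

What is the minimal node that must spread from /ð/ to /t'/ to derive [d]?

Laryngeal

Comparing /t'/ with its surface form [d], the features that change are [voice], [constricted glottis].
The smallest constituent containing every changed terminal is Laryngeal — each of its daughters lacks at least one of the affected features.
Spreading Laryngeal from /ð/ overwrites each of those terminals with /ð/'s values, yielding exactly [d].
[continuant], [distributed] — on which /ð/ differs from /t'/ — are unchanged, so Root cannot have spread; the constituent is no larger than Laryngeal.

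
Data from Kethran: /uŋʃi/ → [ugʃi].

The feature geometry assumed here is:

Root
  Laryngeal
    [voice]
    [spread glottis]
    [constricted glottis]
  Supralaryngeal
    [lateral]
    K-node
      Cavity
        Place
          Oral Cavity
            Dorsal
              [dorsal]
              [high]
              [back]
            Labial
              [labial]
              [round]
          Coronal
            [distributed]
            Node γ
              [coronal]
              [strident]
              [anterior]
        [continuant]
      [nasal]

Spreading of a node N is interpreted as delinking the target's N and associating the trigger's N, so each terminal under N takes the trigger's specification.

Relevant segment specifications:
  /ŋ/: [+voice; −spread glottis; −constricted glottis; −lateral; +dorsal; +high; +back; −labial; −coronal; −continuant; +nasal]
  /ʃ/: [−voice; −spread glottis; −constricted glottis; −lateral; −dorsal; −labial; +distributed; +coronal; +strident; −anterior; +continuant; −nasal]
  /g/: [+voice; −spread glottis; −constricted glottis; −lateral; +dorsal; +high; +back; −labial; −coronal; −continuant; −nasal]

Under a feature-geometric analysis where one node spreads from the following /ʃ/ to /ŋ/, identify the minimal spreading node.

[nasal]

The alternation /ŋ/ → [g] changes [nasal] and nothing else.
With a single altered terminal, the smallest constituent that could spread is that terminal — [nasal].
[dorsal], [continuant] — on which /ʃ/ differs from /ŋ/ — are unchanged, so neither K-node nor anything higher can have spread; the constituent is no larger than [nasal].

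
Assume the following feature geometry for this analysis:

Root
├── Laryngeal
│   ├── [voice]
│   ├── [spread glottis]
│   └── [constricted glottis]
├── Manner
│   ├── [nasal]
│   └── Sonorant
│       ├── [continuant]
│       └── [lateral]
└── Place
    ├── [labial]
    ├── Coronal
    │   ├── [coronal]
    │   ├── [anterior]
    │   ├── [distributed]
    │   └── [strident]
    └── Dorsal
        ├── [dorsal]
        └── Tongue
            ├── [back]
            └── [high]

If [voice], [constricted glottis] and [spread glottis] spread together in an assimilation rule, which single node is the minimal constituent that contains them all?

[voice]: Root > Laryngeal > [voice].
[constricted glottis]: Root > Laryngeal > [constricted glottis].
[spread glottis]: Root > Laryngeal > [spread glottis].
The lowest node appearing on every path is Laryngeal; each proper daughter of Laryngeal fails to dominate at least one of the listed features.

Laryngeal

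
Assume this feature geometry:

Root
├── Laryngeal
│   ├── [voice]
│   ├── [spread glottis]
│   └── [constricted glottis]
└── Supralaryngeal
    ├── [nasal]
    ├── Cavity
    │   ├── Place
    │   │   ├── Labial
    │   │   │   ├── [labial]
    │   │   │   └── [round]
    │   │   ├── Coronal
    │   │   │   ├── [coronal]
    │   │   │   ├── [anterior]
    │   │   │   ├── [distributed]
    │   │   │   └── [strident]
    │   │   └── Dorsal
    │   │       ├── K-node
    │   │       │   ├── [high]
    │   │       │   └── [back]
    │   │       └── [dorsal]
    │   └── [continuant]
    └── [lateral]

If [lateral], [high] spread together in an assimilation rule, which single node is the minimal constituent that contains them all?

[lateral] lies under Supralaryngeal (below Supralaryngeal).
[high]: Root ▹ Supralaryngeal ▹ Cavity ▹ Place ▹ Dorsal ▹ K-node ▹ [high].
Supralaryngeal is the lowest common ancestor — every listed feature sits under it, and no single subconstituent of Supralaryngeal covers them all.

Supralaryngeal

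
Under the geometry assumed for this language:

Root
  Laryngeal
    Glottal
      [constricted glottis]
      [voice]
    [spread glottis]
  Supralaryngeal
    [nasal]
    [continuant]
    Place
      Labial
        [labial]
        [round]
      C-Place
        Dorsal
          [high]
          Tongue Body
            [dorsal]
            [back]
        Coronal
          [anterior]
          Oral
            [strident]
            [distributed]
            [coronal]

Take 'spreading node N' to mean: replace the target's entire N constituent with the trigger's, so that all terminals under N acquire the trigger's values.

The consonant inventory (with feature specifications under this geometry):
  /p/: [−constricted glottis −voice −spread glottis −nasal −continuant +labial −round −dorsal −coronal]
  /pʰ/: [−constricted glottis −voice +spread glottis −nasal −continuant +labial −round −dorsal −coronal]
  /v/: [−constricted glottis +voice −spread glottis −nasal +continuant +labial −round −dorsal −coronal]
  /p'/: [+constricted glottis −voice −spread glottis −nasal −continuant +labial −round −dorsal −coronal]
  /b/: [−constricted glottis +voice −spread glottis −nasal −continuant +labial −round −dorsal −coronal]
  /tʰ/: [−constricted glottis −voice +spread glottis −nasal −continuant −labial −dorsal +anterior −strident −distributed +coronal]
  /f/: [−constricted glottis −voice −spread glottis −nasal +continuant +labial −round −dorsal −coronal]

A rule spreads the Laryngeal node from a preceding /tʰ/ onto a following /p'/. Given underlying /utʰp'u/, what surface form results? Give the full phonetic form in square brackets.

[utʰpʰu]

Terminals under Laryngeal in this geometry: [constricted glottis], [voice], [spread glottis].
The target acquires /tʰ/'s values for everything under Laryngeal — [−constricted glottis], [−voice], [+spread glottis] — while keeping its own [nasal], [continuant], [labial], ….
This feature bundle is that of [pʰ], so /utʰp'u/ surfaces as [utʰpʰu].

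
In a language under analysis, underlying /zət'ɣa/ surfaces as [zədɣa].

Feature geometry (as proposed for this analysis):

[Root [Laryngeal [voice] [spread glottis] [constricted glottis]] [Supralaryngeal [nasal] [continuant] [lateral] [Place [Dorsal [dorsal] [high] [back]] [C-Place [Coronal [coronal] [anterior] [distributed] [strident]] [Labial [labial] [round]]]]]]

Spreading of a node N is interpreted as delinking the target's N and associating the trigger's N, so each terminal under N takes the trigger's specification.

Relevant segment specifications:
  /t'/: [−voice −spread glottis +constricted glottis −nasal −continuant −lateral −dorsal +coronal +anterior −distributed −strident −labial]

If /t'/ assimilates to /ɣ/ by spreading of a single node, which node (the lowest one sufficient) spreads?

Laryngeal

Comparing /t'/ with its surface form [d], the features that change are [voice], [constricted glottis].
Tracing each changed feature up the tree, the paths first meet at Laryngeal; any lower node misses at least one of them.
If Laryngeal spreads, every terminal under it takes /ɣ/'s value, producing [d] as observed.
Since [continuant], [dorsal] are preserved even though /ɣ/ disagrees there, no node above Laryngeal spread.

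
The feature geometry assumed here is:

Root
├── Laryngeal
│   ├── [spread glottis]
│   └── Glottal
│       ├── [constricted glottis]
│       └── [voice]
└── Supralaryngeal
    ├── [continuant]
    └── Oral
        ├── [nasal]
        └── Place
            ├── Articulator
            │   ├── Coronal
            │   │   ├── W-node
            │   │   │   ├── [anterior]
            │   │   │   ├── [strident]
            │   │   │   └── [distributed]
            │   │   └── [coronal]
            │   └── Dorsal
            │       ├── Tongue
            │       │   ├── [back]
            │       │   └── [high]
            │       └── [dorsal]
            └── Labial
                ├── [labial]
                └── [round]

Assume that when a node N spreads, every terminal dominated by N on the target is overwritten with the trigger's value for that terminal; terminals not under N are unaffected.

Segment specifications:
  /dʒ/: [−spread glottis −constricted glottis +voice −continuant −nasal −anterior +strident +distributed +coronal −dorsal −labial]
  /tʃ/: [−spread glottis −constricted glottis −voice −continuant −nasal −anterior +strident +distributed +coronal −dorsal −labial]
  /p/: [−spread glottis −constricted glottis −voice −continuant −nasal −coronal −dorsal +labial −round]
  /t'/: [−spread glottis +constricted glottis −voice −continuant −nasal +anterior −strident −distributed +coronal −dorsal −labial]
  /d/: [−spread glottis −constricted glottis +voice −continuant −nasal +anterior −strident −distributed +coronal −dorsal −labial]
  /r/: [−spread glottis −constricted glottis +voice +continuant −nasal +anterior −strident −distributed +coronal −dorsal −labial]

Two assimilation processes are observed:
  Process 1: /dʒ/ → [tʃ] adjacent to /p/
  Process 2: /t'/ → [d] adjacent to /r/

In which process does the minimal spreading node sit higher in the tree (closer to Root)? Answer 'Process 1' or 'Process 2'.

Process 2

Process 1 alters [voice]; the lowest dominating node is [voice] (depth 3 from Root).
Process 2: the features that change are [voice], [constricted glottis]; the minimal node is Glottal (depth 2).
Glottal (depth 2) sits above [voice] (depth 3), making Process 2 the one with the higher spreading node.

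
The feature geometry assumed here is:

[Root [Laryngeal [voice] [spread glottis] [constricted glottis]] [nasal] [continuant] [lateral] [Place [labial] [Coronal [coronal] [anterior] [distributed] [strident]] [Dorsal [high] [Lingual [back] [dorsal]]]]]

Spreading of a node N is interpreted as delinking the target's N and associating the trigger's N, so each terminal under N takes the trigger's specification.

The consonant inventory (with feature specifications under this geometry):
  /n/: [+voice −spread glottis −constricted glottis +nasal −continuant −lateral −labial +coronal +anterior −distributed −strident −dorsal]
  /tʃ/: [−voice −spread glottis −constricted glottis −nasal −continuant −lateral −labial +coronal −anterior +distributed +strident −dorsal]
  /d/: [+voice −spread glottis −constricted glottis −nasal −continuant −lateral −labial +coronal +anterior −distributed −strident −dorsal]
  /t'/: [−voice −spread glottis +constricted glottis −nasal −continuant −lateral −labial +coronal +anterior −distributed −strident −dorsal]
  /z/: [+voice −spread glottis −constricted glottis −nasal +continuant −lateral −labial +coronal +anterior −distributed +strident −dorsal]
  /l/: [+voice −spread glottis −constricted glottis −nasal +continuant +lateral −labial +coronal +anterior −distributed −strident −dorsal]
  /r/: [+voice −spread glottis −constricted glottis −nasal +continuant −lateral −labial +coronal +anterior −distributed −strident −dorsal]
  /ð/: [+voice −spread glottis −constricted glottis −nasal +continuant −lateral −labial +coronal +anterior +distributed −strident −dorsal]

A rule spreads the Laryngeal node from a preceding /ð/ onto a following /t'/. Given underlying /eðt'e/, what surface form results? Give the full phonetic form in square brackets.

Laryngeal immediately or transitively dominates [voice], [spread glottis], [constricted glottis].
Spreading Laryngeal from /ð/ onto /t'/ replaces those values with /ð/'s: [+voice], [−spread glottis], [−constricted glottis]. Features outside Laryngeal ([nasal], [continuant], [lateral], …) stay as in /t'/.
The resulting bundle matches /d/ in the inventory; substituting it for /t'/ gives [eðde].

[eðde]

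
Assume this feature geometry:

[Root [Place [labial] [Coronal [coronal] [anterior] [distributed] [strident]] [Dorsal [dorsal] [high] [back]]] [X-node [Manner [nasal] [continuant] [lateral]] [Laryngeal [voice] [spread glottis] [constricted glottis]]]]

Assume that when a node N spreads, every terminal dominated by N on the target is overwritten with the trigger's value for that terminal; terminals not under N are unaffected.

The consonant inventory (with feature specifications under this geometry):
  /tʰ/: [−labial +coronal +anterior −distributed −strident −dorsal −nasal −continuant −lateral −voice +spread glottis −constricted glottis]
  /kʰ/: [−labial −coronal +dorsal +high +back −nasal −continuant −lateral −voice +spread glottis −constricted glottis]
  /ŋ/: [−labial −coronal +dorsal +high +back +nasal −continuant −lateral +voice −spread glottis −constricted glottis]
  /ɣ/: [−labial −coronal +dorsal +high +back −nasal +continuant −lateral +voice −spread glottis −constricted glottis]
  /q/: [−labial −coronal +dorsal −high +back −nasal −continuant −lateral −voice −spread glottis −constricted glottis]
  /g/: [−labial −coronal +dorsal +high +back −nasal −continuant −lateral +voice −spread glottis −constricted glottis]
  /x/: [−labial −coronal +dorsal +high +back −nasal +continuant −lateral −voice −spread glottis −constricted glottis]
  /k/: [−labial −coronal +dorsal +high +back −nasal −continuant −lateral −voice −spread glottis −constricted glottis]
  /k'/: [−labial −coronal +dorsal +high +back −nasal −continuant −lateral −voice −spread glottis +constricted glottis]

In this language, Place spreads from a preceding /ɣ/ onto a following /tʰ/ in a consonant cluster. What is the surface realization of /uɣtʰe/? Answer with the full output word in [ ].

Terminals under Place in this geometry: [labial], [coronal], [anterior], [distributed], [strident], [dorsal], [high], [back].
Spreading Place from /ɣ/ onto /tʰ/ replaces those values with /ɣ/'s: [−labial], [−coronal], [+dorsal], [+high], [+back]. Features outside Place ([nasal], [continuant], [lateral], …) stay as in /tʰ/.
The resulting bundle matches /kʰ/ in the inventory; substituting it for /tʰ/ gives [uɣkʰe].

[uɣkʰe]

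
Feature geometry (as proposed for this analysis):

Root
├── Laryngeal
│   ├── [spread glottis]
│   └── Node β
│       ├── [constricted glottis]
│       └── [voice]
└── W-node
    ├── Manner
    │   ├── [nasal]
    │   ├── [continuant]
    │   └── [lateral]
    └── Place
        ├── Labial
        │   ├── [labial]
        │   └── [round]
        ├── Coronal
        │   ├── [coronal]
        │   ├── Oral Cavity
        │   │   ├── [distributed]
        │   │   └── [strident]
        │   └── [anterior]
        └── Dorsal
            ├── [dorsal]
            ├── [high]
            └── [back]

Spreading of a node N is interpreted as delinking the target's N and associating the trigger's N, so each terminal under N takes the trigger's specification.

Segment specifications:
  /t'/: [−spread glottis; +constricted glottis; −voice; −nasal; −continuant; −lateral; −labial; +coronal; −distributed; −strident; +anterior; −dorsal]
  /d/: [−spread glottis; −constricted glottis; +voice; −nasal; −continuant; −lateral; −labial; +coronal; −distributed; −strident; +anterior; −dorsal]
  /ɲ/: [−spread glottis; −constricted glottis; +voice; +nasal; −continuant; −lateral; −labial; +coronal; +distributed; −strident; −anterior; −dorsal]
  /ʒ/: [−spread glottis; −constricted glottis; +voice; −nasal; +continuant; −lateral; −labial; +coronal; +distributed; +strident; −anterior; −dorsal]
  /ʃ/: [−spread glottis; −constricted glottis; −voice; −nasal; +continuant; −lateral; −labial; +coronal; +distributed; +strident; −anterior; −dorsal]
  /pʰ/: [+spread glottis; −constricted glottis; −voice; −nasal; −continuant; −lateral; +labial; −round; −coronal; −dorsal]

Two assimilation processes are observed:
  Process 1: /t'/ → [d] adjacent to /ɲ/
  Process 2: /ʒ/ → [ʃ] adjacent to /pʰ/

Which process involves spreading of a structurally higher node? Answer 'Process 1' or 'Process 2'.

Process 1: the features that change are [voice], [constricted glottis]; the minimal node is Node β (depth 2).
In Process 2, [voice] changes, so the minimal spreading node is [voice] at depth 3.
Node β (depth 2) sits above [voice] (depth 3), making Process 1 the one with the higher spreading node.

Process 1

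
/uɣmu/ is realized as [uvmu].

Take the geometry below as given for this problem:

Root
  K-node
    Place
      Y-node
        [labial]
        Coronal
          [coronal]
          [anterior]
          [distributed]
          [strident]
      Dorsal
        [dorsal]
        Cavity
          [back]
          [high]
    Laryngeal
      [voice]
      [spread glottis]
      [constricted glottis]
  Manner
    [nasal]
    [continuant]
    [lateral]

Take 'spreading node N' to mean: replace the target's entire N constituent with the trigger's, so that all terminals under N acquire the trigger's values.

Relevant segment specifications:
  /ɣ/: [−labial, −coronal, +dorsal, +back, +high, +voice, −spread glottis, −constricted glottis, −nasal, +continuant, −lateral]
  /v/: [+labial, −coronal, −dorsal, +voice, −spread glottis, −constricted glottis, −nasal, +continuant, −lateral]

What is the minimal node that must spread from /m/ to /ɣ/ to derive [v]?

Place

Comparing /ɣ/ with its surface form [v], the features that change are [labial], [dorsal], [high], [back].
The smallest constituent containing every changed terminal is Place — each of its daughters lacks at least one of the affected features.
Spreading Place from /m/ overwrites each of those terminals with /m/'s values, yielding exactly [v].
Features on which the two segments disagree outside Place, such as [nasal], [continuant], are unchanged — nothing dominating them spread, and Place is the minimal sufficient constituent.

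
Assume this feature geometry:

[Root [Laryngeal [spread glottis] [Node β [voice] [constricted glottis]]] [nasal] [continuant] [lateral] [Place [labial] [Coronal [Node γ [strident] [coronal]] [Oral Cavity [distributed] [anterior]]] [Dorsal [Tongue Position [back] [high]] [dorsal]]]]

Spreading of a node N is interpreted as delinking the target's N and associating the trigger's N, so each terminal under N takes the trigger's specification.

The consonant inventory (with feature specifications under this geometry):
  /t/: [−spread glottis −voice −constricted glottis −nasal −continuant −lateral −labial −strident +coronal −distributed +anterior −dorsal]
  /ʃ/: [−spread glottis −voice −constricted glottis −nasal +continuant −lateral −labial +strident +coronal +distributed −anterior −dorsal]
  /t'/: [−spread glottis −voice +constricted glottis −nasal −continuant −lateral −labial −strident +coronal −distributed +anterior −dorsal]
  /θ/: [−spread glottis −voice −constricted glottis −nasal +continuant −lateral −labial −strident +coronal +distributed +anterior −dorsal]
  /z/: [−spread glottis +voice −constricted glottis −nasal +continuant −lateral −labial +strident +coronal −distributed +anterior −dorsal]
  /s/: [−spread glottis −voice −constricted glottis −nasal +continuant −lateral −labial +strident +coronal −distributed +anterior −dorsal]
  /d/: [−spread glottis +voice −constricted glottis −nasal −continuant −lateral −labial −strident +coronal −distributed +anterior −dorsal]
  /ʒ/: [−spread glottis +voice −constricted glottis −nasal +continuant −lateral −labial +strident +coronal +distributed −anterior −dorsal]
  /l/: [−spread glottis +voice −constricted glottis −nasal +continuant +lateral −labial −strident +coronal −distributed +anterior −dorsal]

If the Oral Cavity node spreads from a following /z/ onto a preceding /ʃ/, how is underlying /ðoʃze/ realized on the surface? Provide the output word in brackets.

[ðosze]

Terminals under Oral Cavity in this geometry: [distributed], [anterior].
After delinking /ʃ/'s Oral Cavity and linking /z/'s, the affected terminals become [−distributed], [+anterior]; [spread glottis], [voice], [constricted glottis], … (outside Oral Cavity) are retained from /ʃ/.
The resulting bundle matches /s/ in the inventory; substituting it for /ʃ/ gives [ðosze].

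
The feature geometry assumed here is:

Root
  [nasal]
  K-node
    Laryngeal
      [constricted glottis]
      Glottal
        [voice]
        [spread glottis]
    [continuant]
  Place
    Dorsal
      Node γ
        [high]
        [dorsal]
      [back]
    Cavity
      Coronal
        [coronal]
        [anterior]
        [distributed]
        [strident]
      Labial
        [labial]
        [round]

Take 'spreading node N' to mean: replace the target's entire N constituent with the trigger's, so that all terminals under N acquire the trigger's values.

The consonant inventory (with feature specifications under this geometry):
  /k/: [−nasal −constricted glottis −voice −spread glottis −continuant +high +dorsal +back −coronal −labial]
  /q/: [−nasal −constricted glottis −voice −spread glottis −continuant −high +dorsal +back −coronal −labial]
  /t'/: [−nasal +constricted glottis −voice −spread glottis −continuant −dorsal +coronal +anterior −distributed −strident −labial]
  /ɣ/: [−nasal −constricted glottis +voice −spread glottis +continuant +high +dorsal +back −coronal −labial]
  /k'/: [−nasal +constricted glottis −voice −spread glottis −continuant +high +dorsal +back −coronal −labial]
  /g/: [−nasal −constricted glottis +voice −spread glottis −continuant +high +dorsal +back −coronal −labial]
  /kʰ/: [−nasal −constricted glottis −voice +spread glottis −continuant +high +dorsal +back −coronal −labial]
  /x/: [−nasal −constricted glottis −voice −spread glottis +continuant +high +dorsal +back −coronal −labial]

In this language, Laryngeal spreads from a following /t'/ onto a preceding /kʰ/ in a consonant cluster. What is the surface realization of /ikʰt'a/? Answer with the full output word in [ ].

[ik't'a]

The Laryngeal node dominates the terminals [constricted glottis], [voice], [spread glottis].
The target acquires /t'/'s values for everything under Laryngeal — [+constricted glottis], [−voice], [−spread glottis] — while keeping its own [nasal], [continuant], [high], ….
This feature bundle is that of [k'], so /ikʰt'a/ surfaces as [ik't'a].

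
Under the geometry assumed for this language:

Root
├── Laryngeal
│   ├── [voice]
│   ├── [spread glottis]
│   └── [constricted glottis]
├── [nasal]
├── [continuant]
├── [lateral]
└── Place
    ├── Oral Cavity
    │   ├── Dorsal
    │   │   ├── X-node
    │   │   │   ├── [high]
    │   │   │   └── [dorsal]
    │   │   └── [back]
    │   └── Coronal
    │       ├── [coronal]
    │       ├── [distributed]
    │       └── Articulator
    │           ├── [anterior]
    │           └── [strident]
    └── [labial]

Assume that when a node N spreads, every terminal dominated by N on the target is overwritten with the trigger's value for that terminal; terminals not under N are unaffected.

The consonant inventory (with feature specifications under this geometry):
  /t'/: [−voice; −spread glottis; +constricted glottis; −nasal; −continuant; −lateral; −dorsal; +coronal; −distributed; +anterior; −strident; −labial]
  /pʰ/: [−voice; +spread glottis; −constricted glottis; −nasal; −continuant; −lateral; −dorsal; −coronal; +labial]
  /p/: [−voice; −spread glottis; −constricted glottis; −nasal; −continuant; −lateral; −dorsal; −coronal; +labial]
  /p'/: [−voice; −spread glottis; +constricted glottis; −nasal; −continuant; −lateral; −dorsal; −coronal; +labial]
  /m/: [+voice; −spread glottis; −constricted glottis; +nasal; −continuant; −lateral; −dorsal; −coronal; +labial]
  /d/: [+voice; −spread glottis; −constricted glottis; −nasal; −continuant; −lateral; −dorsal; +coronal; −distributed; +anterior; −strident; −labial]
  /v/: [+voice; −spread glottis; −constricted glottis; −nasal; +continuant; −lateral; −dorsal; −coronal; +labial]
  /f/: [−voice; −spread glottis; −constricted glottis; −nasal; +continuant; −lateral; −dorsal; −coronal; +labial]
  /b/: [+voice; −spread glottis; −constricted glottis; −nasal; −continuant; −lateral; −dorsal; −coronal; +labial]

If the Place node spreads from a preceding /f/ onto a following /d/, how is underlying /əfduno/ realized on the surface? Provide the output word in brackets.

[əfbuno]

Place immediately or transitively dominates [high], [dorsal], [back], [coronal], [distributed], [anterior], [strident], [labial].
Spreading Place from /f/ onto /d/ replaces those values with /f/'s: [−dorsal], [−coronal], [+labial]. Features outside Place ([voice], [spread glottis], [constricted glottis], …) stay as in /d/.
This feature bundle is that of [b], so /əfduno/ surfaces as [əfbuno].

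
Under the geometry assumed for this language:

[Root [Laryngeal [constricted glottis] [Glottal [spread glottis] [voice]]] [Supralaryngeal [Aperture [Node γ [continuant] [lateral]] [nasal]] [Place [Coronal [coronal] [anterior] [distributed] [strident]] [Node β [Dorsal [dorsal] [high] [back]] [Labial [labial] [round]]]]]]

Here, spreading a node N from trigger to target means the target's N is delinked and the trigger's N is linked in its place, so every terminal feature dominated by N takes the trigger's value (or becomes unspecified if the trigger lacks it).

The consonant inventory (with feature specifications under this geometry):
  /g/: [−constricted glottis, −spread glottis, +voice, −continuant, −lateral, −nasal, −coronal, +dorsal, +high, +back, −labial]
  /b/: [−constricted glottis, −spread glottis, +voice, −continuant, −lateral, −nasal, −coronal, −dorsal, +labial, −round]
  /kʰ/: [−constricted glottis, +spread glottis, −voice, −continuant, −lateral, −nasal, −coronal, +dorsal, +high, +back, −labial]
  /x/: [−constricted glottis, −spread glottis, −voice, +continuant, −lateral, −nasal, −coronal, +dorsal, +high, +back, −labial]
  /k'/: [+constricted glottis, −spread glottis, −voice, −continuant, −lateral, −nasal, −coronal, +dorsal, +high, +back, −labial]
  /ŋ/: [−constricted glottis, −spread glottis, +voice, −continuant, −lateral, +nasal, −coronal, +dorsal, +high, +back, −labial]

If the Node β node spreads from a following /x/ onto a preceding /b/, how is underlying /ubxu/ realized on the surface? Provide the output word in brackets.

Terminals under Node β in this geometry: [dorsal], [high], [back], [labial], [round].
After delinking /b/'s Node β and linking /x/'s, the affected terminals become [+dorsal], [+high], [+back], [−labial]; [constricted glottis], [spread glottis], [voice], … (outside Node β) are retained from /b/.
This feature bundle is that of [g], so /ubxu/ surfaces as [ugxu].

[ugxu]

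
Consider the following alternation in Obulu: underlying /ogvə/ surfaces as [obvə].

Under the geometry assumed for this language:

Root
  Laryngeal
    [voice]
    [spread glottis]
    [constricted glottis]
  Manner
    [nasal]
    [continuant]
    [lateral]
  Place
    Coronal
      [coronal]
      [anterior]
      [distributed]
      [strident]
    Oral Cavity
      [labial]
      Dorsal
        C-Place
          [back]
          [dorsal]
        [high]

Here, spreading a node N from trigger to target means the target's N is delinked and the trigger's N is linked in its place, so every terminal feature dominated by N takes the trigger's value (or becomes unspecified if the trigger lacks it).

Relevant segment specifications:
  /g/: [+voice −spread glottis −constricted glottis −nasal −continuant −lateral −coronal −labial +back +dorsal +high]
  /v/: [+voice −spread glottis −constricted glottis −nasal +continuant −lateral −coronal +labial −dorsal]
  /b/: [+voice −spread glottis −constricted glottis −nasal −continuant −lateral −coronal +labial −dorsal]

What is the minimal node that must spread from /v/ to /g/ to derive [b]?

Feature comparison: [labial], [dorsal], [high], [back] differ between /g/ and [b]; the remaining terminals match.
In this geometry the lowest node dominating all of them is Oral Cavity: every daughter of Oral Cavity dominates only a proper subset, so no lower node suffices.
Spreading Oral Cavity from /v/ overwrites each of those terminals with /v/'s values, yielding exactly [b].
[continuant] stays as in /g/ although /v/ differs there, so no node dominating it spread; among the remaining candidates Oral Cavity is the lowest that derives the output.

Oral Cavity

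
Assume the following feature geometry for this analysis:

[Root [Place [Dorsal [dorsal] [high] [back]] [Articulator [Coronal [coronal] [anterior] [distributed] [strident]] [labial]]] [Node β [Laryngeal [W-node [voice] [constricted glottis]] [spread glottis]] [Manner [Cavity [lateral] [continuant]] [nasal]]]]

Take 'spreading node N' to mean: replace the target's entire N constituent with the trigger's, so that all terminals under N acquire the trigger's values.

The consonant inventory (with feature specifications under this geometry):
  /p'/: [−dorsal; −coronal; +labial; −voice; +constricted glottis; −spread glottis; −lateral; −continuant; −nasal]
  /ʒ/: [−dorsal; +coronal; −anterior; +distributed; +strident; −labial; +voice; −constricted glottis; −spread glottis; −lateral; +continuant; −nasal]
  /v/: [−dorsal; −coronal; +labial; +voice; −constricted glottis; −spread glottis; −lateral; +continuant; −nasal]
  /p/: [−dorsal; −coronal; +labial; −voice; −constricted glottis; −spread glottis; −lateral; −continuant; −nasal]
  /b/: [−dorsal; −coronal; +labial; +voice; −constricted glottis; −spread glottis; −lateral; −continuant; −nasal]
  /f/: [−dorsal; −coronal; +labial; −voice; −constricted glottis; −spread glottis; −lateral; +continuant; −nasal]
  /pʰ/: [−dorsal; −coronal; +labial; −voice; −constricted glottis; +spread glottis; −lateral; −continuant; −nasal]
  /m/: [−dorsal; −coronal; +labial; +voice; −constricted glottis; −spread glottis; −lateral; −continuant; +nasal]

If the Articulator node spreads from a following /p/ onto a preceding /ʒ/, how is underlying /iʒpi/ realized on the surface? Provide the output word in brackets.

[ivpi]

Terminals under Articulator in this geometry: [coronal], [anterior], [distributed], [strident], [labial].
Spreading Articulator from /p/ onto /ʒ/ replaces those values with /p/'s: [−coronal], [+labial]. Features outside Articulator ([dorsal], [voice], [constricted glottis], …) stay as in /ʒ/.
The resulting bundle matches /v/ in the inventory; substituting it for /ʒ/ gives [ivpi].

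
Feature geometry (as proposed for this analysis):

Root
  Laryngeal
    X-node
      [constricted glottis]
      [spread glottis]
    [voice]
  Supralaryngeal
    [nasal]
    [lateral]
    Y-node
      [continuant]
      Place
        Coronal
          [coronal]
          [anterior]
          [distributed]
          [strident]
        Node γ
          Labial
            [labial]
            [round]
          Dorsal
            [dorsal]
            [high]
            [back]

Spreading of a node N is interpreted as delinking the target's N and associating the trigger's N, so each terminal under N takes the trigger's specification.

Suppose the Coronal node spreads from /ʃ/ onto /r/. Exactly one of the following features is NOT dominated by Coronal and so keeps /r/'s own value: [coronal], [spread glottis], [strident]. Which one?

[spread glottis]

Coronal dominates exactly [coronal], [anterior], [distributed], [strident].
[strident], [coronal] all lie under Coronal, so they are overwritten when Coronal spreads.
But [spread glottis] is a dependent of X-node, outside Coronal; it is therefore untouched by the spreading.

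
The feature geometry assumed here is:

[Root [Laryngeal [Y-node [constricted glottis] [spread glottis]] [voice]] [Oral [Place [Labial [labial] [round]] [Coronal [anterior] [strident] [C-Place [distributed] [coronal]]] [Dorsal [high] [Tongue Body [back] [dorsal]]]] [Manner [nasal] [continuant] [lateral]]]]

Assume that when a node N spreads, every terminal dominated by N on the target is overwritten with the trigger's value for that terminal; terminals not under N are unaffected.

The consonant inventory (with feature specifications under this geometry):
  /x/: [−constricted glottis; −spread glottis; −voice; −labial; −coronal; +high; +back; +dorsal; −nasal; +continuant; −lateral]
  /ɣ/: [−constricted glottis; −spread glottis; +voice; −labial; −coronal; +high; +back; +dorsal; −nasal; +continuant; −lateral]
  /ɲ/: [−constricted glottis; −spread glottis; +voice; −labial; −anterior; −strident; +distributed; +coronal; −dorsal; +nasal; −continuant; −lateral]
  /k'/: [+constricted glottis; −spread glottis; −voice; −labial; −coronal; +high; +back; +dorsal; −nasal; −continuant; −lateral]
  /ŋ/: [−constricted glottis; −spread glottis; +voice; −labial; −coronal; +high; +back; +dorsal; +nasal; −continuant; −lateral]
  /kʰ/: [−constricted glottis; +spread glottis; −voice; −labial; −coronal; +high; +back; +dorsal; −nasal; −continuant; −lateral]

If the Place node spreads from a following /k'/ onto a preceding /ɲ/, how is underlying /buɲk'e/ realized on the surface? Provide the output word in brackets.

[buŋk'e]

The Place node dominates the terminals [labial], [round], [anterior], [strident], [distributed], [coronal], [high], [back], [dorsal].
The target acquires /k'/'s values for everything under Place — [−labial], [−coronal], [+high], [+back], [+dorsal] — while keeping its own [constricted glottis], [spread glottis], [voice], ….
This feature bundle is that of [ŋ], so /buɲk'e/ surfaces as [buŋk'e].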